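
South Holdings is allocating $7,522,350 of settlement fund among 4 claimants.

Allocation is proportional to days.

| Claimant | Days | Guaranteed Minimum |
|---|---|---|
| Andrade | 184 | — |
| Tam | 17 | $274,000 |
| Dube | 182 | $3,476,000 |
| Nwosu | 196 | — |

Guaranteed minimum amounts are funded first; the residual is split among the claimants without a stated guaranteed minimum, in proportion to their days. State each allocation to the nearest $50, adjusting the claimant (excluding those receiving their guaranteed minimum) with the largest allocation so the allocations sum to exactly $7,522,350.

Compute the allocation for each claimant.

Andrade: $1,826,600 | Tam: $274,000 | Dube: $3,476,000 | Nwosu: $1,945,750

Guaranteed amounts: Tam $274,000; Dube $3,476,000. Remaining pool $3,772,350.
Remaining pool split over remaining days 380: Andrade 1,826,611.58 → $1,826,600; Nwosu 1,945,738.42 → $1,945,750.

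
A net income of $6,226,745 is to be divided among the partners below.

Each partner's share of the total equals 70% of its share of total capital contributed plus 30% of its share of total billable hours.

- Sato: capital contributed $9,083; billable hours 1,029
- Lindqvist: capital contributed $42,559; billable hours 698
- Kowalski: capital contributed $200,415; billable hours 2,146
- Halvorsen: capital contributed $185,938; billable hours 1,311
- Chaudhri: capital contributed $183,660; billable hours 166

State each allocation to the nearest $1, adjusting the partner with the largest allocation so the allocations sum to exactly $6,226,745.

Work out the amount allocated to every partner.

Sato: $422,974 | Lindqvist: $542,118 | Kowalski: $2,154,510 | Halvorsen: $1,761,454 | Chaudhri: $1,345,689

Capital contributed total 621,655; billable hours total 5,350.
Combined weights (70% capital contributed + 30% billable hours): Sato 0.0679; Lindqvist 0.0871; Kowalski 0.3460; Halvorsen 0.2829; Chaudhri 0.2161.
Pro-rata amounts: Sato 422,974.28; Lindqvist 542,117.53; Kowalski 2,154,510.11; Halvorsen 1,761,453.59; Chaudhri 1,345,689.49.
Rounded to nearest $1: Sato $422,974; Lindqvist $542,118; Kowalski $2,154,510; Halvorsen $1,761,454; Chaudhri $1,345,689. Sum = $6,226,745.
Rounded total matches; no reconciliation needed.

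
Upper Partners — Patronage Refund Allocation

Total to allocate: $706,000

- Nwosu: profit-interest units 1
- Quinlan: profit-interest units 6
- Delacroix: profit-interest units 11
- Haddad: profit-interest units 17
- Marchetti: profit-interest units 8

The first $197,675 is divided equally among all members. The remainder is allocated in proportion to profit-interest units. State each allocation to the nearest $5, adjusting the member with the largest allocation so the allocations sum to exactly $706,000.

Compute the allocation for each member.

Equal tier: $197,675 ÷ 5 = $39,535 apiece.
Remainder $508,325 by profit-interest units (total 43): Nwosu 11,821.51 → $11,820; Quinlan 70,929.07 → $70,930; Delacroix 130,036.63 → $130,035; Haddad 200,965.70 → $200,965; Marchetti 94,572.09 → $94,570.
Rounding difference +$5 on remainder applied to Haddad.
Totals: Nwosu $39,535 + $11,820 = $51,355; Quinlan $39,535 + $70,930 = $110,465; Delacroix $39,535 + $130,035 = $169,570; Haddad $39,535 + $200,970 = $240,505; Marchetti $39,535 + $94,570 = $134,105.

Nwosu: $51,355; Quinlan: $110,465; Delacroix: $169,570; Haddad: $240,505; Marchetti: $134,105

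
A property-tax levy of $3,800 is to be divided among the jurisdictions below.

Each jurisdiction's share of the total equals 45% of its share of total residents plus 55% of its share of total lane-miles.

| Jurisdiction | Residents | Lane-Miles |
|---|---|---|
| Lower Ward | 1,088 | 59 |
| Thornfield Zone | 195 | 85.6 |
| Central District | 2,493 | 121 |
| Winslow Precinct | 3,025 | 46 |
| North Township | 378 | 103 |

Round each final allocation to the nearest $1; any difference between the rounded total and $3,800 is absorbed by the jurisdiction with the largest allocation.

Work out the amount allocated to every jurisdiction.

Lower Ward: $557; Thornfield Zone: $478; Central District: $1,204; Winslow Precinct: $952; North Township: $609

Residents total 7,179; lane-miles total 414.6.
Composite weights (45% residents + 55% lane-miles): Lower Ward 0.1465; Thornfield Zone 0.1258; Central District 0.3168; Winslow Precinct 0.2506; North Township 0.1603.
Pro-rata amounts: Lower Ward 556.58; Thornfield Zone 477.96; Central District 1,203.78; Winslow Precinct 952.43; North Township 609.26.
After rounding ($1): Lower Ward $557; Thornfield Zone $478; Central District $1,204; Winslow Precinct $952; North Township $609. Sum = $3,800.
Sum already equals the total — no adjustment.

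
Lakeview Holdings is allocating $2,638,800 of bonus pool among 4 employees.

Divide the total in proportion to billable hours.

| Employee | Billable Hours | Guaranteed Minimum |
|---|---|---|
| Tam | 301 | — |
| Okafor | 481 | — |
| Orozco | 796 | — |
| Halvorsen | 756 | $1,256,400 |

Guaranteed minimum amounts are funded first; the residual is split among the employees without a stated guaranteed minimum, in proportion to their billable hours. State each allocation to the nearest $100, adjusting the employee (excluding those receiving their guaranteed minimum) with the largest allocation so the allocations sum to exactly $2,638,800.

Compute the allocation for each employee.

Tam: $263,700; Okafor: $421,400; Orozco: $697,300; Halvorsen: $1,256,400

Minimums first: Halvorsen $1,256,400. Balance $1,382,400.
Balance split over remaining billable hours 1,578: Tam 263,689.73 → $263,700; Okafor 421,377.95 → $421,400; Orozco 697,332.32 → $697,300.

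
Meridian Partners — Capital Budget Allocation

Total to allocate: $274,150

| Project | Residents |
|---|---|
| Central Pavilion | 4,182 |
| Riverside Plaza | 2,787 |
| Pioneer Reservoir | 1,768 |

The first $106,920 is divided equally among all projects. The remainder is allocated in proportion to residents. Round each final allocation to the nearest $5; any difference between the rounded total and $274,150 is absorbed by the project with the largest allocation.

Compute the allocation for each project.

First tranche $106,920 split equally: $35,640 each.
Remainder $167,230 by residents (total 8,737): Central Pavilion 80,045.31 → $80,045; Riverside Plaza 53,344.40 → $53,345; Pioneer Reservoir 33,840.29 → $33,840.
Totals: Central Pavilion $35,640 + $80,045 = $115,685; Riverside Plaza $35,640 + $53,345 = $88,985; Pioneer Reservoir $35,640 + $33,840 = $69,480.

Central Pavilion: $115,685; Riverside Plaza: $88,985; Pioneer Reservoir: $69,480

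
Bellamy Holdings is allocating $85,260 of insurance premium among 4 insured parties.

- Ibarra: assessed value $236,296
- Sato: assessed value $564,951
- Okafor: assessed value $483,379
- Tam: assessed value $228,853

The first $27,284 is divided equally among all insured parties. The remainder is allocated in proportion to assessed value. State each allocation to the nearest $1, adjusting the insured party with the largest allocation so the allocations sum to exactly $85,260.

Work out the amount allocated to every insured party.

$27,284 shared equally gives $6,821 per insured party.
Remainder $57,976 by assessed value (total 1,513,479): Ibarra 9,051.66 → $9,052; Sato 21,641.26 → $21,641; Okafor 18,516.53 → $18,517; Tam 8,766.54 → $8,767.
Rounding difference −$1 on remainder applied to Sato.
Totals: Ibarra $6,821 + $9,052 = $15,873; Sato $6,821 + $21,640 = $28,461; Okafor $6,821 + $18,517 = $25,338; Tam $6,821 + $8,767 = $15,588.

Ibarra: $15,873 | Sato: $28,461 | Okafor: $25,338 | Tam: $15,588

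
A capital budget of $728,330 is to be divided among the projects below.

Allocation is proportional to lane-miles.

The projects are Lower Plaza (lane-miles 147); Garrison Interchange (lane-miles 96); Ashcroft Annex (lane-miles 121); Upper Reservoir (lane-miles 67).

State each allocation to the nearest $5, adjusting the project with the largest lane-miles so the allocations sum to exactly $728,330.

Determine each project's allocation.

Lower Plaza: $248,410; Garrison Interchange: $162,225; Ashcroft Annex: $204,475; Upper Reservoir: $113,220

Sum of lane-miles: 147 + 96 + 121 + 67 = 431.
Unrounded shares: Lower Plaza 248,409.54; Garrison Interchange 162,226.64; Ashcroft Annex 204,473.16; Upper Reservoir 113,220.67.
Rounded to nearest $5: Lower Plaza $248,410; Garrison Interchange $162,225; Ashcroft Annex $204,475; Upper Reservoir $113,220. Sum = $728,330.
Rounded total matches; no reconciliation needed.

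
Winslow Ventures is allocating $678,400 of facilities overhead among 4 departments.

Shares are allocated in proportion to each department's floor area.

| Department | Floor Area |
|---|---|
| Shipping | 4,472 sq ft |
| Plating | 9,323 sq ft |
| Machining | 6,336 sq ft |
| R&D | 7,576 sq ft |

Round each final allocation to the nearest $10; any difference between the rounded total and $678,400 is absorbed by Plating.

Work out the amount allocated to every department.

Shipping: $109,500 | Plating: $228,260 | Machining: $155,140 | R&D: $185,500

Total floor area = 27,707.
Unrounded shares: Shipping 4,472/27,707 × $678,400 = 109,495.97; Plating 9,323/27,707 × $678,400 = 228,271.67; Machining 6,336/27,707 × $678,400 = 155,135.61; R&D 7,576/27,707 × $678,400 = 185,496.75.
After rounding ($10): Shipping $109,500; Plating $228,270; Machining $155,140; R&D $185,500. Sum = $678,410.
Difference $678,400 − $678,410 = −$10 applied to Plating: Plating becomes $228,260.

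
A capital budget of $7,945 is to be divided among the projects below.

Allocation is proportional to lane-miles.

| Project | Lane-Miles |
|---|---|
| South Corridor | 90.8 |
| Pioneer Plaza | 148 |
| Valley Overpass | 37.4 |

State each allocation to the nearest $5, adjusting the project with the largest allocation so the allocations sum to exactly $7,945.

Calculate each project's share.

Sum of lane-miles: 276.2.
Pro-rata amounts: South Corridor 90.8/276.2 × $7,945 = 2,611.90; Pioneer Plaza 148/276.2 × $7,945 = 4,257.28; Valley Overpass 37.4/276.2 × $7,945 = 1,075.83.
After rounding ($5): South Corridor $2,610; Pioneer Plaza $4,255; Valley Overpass $1,075. Sum = $7,940.
Difference $7,945 − $7,940 = +$5 applied to largest allocation (Pioneer Plaza): Pioneer Plaza becomes $4,260.

South Corridor: $2,610 | Pioneer Plaza: $4,260 | Valley Overpass: $1,075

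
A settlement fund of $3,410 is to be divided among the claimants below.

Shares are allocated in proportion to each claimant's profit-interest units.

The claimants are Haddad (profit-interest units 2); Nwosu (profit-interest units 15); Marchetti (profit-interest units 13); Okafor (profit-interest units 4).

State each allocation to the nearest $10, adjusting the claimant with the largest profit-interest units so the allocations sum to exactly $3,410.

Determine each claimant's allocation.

Haddad: $200; Nwosu: $1,510; Marchetti: $1,300; Okafor: $400

Combined profit-interest units = 34.
Raw shares: Haddad 2/34 × $3,410 = 200.59; Nwosu 15/34 × $3,410 = 1,504.41; Marchetti 13/34 × $3,410 = 1,303.82; Okafor 4/34 × $3,410 = 401.18.
At nearest $10: Haddad $200; Nwosu $1,500; Marchetti $1,300; Okafor $400. Sum = $3,400.
Difference $3,410 − $3,400 = +$10 applied to largest profit-interest units (Nwosu): Nwosu becomes $1,510.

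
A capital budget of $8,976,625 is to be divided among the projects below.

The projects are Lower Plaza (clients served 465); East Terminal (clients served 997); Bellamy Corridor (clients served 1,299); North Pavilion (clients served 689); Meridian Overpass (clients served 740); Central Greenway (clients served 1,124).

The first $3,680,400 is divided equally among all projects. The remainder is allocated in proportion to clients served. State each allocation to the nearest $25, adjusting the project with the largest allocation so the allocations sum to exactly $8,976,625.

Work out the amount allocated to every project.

First tranche $3,680,400 split equally: $613,400 each.
Remainder $5,296,225 by clients served (total 5,314): Lower Plaza 463,444.60 → $463,450; East Terminal 993,665.10 → $993,675; Bellamy Corridor 1,294,654.93 → $1,294,650; North Pavilion 686,695.34 → $686,700; Meridian Overpass 737,524.75 → $737,525; Central Greenway 1,120,240.29 → $1,120,250.
Rounding difference −$25 on remainder applied to Bellamy Corridor.
Totals: Lower Plaza $613,400 + $463,450 = $1,076,850; East Terminal $613,400 + $993,675 = $1,607,075; Bellamy Corridor $613,400 + $1,294,625 = $1,908,025; North Pavilion $613,400 + $686,700 = $1,300,100; Meridian Overpass $613,400 + $737,525 = $1,350,925; Central Greenway $613,400 + $1,120,250 = $1,733,650.

Lower Plaza: $1,076,850; East Terminal: $1,607,075; Bellamy Corridor: $1,908,025; North Pavilion: $1,300,100; Meridian Overpass: $1,350,925; Central Greenway: $1,733,650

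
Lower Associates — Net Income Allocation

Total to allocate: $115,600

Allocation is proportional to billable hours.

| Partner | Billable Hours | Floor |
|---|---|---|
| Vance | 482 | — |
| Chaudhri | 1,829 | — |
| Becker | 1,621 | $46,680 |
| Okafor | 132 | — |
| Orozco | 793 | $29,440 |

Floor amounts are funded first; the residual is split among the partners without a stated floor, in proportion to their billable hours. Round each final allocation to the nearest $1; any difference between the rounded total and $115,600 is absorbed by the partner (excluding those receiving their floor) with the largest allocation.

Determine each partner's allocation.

Vance: $7,789 · Chaudhri: $29,558 · Becker: $46,680 · Okafor: $2,133 · Orozco: $29,440

Minimums first: Becker $46,680; Orozco $29,440. Remaining pool $39,480.
Remaining pool split over remaining billable hours 2,443: Vance 7,789.34 → $7,789; Chaudhri 29,557.48 → $29,557; Okafor 2,133.18 → $2,133.
Rounding difference +$1 applied to Chaudhri → $29,558.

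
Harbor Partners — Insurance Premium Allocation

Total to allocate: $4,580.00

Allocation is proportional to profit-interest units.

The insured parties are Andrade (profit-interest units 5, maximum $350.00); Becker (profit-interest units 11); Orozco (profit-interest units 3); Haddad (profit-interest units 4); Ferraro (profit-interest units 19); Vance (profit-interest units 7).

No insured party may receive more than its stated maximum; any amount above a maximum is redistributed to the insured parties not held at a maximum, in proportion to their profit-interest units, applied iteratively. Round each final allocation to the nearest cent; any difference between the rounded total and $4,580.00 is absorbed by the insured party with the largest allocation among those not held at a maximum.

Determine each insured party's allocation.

Sum of profit-interest units: 49.
Unconstrained shares: Andrade 467.3469; Becker 1,028.1633; Orozco 280.4082; Haddad 373.8776; Ferraro 1,775.9184; Vance 654.2857.
Capped: Andrade ($350.00); residual $4,230.00 reallocated over remaining profit-interest units 44.
Redistributed shares: Becker 1,057.5000 → $1,057.50; Orozco 288.4091 → $288.41; Haddad 384.5455 → $384.55; Ferraro 1,826.5909 → $1,826.59; Vance 672.9545 → $672.95.

Andrade: $350.00; Becker: $1,057.50; Orozco: $288.41; Haddad: $384.55; Ferraro: $1,826.59; Vance: $672.95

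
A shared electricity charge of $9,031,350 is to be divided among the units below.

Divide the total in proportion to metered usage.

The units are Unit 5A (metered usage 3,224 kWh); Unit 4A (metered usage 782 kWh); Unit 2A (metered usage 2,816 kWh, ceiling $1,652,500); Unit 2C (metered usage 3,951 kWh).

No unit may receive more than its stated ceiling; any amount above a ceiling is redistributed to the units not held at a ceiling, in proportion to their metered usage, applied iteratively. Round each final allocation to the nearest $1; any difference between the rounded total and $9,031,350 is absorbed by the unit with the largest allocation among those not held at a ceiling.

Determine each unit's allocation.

Unit 5A: $2,989,746; Unit 4A: $725,180; Unit 2A: $1,652,500; Unit 2C: $3,663,924

Sum of metered usage: 10,773.
Unconstrained shares: Unit 5A 2,702,782.18; Unit 4A 655,575.58; Unit 2A 2,360,742.75; Unit 2C 3,312,249.499.
Held at cap: Unit 2A ($1,652,500); remaining pool $7,378,850 reallocated over remaining metered usage 7,957.
Shares after redistribution: Unit 5A 2,989,746.44 → $2,989,746; Unit 4A 725,180.43 → $725,180; Unit 2C 3,663,923.13 → $3,663,923.
Rounding difference +$1 applied to Unit 2C → $3,663,924.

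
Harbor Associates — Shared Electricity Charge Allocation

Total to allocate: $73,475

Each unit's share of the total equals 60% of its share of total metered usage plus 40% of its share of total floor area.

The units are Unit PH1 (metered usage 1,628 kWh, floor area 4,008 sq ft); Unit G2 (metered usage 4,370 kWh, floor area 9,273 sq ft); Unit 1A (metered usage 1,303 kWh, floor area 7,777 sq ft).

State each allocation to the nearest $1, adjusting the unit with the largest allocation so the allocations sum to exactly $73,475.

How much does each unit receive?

Unit PH1: $15,424; Unit G2: $39,329; Unit 1A: $18,722

Totals — metered usage 7,301, floor area 21,058.
Composite weights (60% metered usage + 40% floor area): Unit PH1 0.2099; Unit G2 0.5353; Unit 1A 0.2548.
Raw shares: Unit PH1 15,424.05; Unit G2 39,329.03; Unit 1A 18,721.91.
Rounded to nearest $1: Unit PH1 $15,424; Unit G2 $39,329; Unit 1A $18,722. Sum = $73,475.
Sum already equals the total — no adjustment.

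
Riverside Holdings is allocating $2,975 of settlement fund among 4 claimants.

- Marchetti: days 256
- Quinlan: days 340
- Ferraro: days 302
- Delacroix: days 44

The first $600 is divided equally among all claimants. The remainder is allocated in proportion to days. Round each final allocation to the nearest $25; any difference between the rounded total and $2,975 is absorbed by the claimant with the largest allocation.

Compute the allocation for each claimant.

Marchetti: $800; Quinlan: $1,025; Ferraro: $900; Delacroix: $250

Equal tier: $600 ÷ 4 = $150 apiece.
Remainder $2,375 by days (total 942): Marchetti 645.44 → $650; Quinlan 857.22 → $850; Ferraro 761.41 → $750; Delacroix 110.93 → $100.
Rounding difference +$25 on remainder applied to Quinlan.
Totals: Marchetti $150 + $650 = $800; Quinlan $150 + $875 = $1,025; Ferraro $150 + $750 = $900; Delacroix $150 + $100 = $250.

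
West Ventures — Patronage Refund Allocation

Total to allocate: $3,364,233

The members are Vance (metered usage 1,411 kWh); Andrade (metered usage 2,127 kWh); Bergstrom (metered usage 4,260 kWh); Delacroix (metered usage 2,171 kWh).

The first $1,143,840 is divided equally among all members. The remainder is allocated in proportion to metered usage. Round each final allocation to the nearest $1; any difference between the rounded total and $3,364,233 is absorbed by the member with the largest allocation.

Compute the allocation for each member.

Vance: $600,232; Andrade: $759,706; Bergstrom: $1,234,789; Delacroix: $769,506

First tranche $1,143,840 split equally: $285,960 each.
Remainder $2,220,393 by metered usage (total 9,969): Vance 314,271.69 → $314,272; Andrade 473,746.20 → $473,746; Bergstrom 948,828.79 → $948,829; Delacroix 483,546.31 → $483,546.
Totals: Vance $285,960 + $314,272 = $600,232; Andrade $285,960 + $473,746 = $759,706; Bergstrom $285,960 + $948,829 = $1,234,789; Delacroix $285,960 + $483,546 = $769,506.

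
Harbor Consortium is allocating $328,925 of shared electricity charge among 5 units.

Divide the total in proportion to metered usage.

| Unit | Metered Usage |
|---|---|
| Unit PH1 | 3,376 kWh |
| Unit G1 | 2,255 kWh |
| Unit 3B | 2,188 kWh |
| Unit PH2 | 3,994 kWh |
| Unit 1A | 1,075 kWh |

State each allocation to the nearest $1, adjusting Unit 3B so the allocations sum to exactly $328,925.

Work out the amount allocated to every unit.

Metered usage total: 12,888.
Pro-rata amounts: Unit PH1 3,376/12,888 × $328,925 = 86,161.61; Unit G1 2,255/12,888 × $328,925 = 57,551.67; Unit 3B 2,188/12,888 × $328,925 = 55,841.71; Unit PH2 3,994/12,888 × $328,925 = 101,934.08; Unit 1A 1,075/12,888 × $328,925 = 27,435.94.
Rounded to nearest $1: Unit PH1 $86,162; Unit G1 $57,552; Unit 3B $55,842; Unit PH2 $101,934; Unit 1A $27,436. Sum = $328,926.
Difference $328,925 − $328,926 = −$1 applied to Unit 3B: Unit 3B becomes $55,841.

Unit PH1: $86,162 | Unit G1: $57,552 | Unit 3B: $55,841 | Unit PH2: $101,934 | Unit 1A: $27,436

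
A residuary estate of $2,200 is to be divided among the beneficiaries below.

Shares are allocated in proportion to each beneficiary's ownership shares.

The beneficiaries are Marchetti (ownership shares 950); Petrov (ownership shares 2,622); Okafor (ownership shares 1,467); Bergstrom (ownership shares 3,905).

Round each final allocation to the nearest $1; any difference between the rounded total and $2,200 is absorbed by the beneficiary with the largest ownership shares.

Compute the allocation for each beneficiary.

Sum of ownership shares: 8,944.
Proportional shares: Marchetti 950/8,944 × $2,200 = 233.68; Petrov 2,622/8,944 × $2,200 = 644.95; Okafor 1,467/8,944 × $2,200 = 360.85; Bergstrom 3,905/8,944 × $2,200 = 960.53.
After rounding ($1): Marchetti $234; Petrov $645; Okafor $361; Bergstrom $961. Sum = $2,201.
Difference $2,200 − $2,201 = −$1 applied to largest ownership shares (Bergstrom): Bergstrom becomes $960.

Marchetti: $234; Petrov: $645; Okafor: $361; Bergstrom: $960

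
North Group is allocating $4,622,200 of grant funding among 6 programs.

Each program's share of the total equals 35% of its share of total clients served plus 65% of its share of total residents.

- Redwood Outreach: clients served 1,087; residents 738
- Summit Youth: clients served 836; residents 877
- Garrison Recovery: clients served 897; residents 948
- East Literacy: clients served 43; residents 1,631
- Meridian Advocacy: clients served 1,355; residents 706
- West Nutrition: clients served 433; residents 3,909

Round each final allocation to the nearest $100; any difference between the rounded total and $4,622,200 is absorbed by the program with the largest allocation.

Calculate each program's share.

Totals — clients served 4,651, residents 8,809.
Blended shares (35% clients served + 65% residents): Redwood Outreach 0.1363; Summit Youth 0.1276; Garrison Recovery 0.1375; East Literacy 0.1236; Meridian Advocacy 0.1541; West Nutrition 0.3210.
Proportional shares: Redwood Outreach 629,799.17; Summit Youth 589,901.01; Garrison Recovery 635,334.33; East Literacy 571,231.68; Meridian Advocacy 712,104.30; West Nutrition 1,483,829.51.
After rounding ($100): Redwood Outreach $629,800; Summit Youth $589,900; Garrison Recovery $635,300; East Literacy $571,200; Meridian Advocacy $712,100; West Nutrition $1,483,800. Sum = $4,622,100.
Difference $4,622,200 − $4,622,100 = +$100 applied to largest allocation (West Nutrition): West Nutrition becomes $1,483,900.

Redwood Outreach: $629,800 · Summit Youth: $589,900 · Garrison Recovery: $635,300 · East Literacy: $571,200 · Meridian Advocacy: $712,100 · West Nutrition: $1,483,900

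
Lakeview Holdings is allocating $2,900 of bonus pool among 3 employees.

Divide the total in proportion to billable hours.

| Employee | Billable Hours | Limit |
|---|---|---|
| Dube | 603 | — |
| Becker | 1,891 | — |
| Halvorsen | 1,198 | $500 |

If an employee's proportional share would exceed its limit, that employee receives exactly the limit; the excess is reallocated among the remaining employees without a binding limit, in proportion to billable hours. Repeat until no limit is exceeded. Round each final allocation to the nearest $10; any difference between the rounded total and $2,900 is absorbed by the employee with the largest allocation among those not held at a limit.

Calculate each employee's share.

Dube: $580 | Becker: $1,820 | Halvorsen: $500

Billable hours total: 3,692.
Unconstrained shares: Dube 473.65; Becker 1,485.35; Halvorsen 941.01.
Held at cap: Halvorsen ($500); balance $2,400 reallocated over remaining billable hours 2,494.
Remaining shares: Dube 580.27 → $580; Becker 1,819.73 → $1,820.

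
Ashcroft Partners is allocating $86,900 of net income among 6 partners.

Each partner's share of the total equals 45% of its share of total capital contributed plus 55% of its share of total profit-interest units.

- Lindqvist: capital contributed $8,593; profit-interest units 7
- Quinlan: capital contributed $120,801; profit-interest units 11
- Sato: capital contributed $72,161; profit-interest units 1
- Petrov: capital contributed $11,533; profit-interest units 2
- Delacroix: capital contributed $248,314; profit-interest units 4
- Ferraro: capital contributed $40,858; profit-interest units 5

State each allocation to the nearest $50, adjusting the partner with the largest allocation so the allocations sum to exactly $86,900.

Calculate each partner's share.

Lindqvist: $11,800 | Quinlan: $26,950 | Sato: $7,200 | Petrov: $4,100 | Delacroix: $25,700 | Ferraro: $11,150

Capital contributed total 502,260; profit-interest units total 30.
Composite weights (45% capital contributed + 55% profit-interest units): Lindqvist 0.1360; Quinlan 0.3099; Sato 0.0830; Petrov 0.0470; Delacroix 0.2958; Ferraro 0.1283.
Raw shares: Lindqvist 11,821.20; Quinlan 26,930.17; Sato 7,211.48; Petrov 4,084.27; Delacroix 25,705.92; Ferraro 11,146.96.
After rounding ($50): Lindqvist $11,800; Quinlan $26,950; Sato $7,200; Petrov $4,100; Delacroix $25,700; Ferraro $11,150. Sum = $86,900.
Sum already equals the total — no adjustment.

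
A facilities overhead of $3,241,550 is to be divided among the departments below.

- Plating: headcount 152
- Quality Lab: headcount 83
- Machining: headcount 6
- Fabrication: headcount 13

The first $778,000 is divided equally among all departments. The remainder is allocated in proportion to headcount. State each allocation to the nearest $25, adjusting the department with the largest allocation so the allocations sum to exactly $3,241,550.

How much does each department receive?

First tranche $778,000 split equally: $194,500 each.
Remainder $2,463,550 by headcount (total 254): Plating 1,474,250.39 → $1,474,250; Quality Lab 805,018.31 → $805,025; Machining 58,194.09 → $58,200; Fabrication 126,087.20 → $126,075.
Totals: Plating $194,500 + $1,474,250 = $1,668,750; Quality Lab $194,500 + $805,025 = $999,525; Machining $194,500 + $58,200 = $252,700; Fabrication $194,500 + $126,075 = $320,575.

Plating: $1,668,750 | Quality Lab: $999,525 | Machining: $252,700 | Fabrication: $320,575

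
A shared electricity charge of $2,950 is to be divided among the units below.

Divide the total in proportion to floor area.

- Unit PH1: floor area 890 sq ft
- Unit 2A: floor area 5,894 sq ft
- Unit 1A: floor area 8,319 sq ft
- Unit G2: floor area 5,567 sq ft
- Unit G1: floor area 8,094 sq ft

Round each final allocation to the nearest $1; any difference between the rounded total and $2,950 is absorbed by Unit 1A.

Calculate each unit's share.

Unit PH1: $91; Unit 2A: $604; Unit 1A: $854; Unit G2: $571; Unit G1: $830

Total floor area = 28,764.
Proportional shares: Unit PH1 890/28,764 × $2,950 = 91.28; Unit 2A 5,894/28,764 × $2,950 = 604.48; Unit 1A 8,319/28,764 × $2,950 = 853.19; Unit G2 5,567/28,764 × $2,950 = 570.94; Unit G1 8,094/28,764 × $2,950 = 830.11.
After rounding ($1): Unit PH1 $91; Unit 2A $604; Unit 1A $853; Unit G2 $571; Unit G1 $830. Sum = $2,949.
Difference $2,950 − $2,949 = +$1 applied to Unit 1A: Unit 1A becomes $854.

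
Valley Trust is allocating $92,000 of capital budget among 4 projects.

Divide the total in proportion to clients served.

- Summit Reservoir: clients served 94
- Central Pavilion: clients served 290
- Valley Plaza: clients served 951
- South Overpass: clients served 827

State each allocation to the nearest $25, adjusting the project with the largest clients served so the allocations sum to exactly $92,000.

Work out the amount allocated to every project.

Summit Reservoir: $4,000 | Central Pavilion: $12,350 | Valley Plaza: $40,450 | South Overpass: $35,200

Combined clients served = 94 + 290 + 951 + 827 = 2,162.
Unrounded shares: Summit Reservoir 4,000.00; Central Pavilion 12,340.43; Valley Plaza 40,468.09; South Overpass 35,191.49.
After rounding ($25): Summit Reservoir $4,000; Central Pavilion $12,350; Valley Plaza $40,475; South Overpass $35,200. Sum = $92,025.
Difference $92,000 − $92,025 = −$25 applied to largest clients served (Valley Plaza): Valley Plaza becomes $40,450.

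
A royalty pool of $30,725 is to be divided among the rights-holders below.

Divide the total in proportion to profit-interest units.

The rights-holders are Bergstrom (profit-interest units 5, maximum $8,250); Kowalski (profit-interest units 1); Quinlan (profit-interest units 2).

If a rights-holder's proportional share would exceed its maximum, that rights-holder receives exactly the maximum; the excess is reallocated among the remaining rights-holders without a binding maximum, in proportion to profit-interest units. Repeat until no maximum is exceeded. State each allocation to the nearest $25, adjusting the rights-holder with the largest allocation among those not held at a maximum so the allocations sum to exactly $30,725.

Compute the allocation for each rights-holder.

Profit-interest units total: 8.
Unconstrained shares: Bergstrom 19,203.12; Kowalski 3,840.62; Quinlan 7,681.25.
Capped: Bergstrom ($8,250); remaining pool $22,475 reallocated over remaining profit-interest units 3.
Shares after redistribution: Kowalski 7,491.67 → $7,500; Quinlan 14,983.33 → $14,975.

Bergstrom: $8,250 | Kowalski: $7,500 | Quinlan: $14,975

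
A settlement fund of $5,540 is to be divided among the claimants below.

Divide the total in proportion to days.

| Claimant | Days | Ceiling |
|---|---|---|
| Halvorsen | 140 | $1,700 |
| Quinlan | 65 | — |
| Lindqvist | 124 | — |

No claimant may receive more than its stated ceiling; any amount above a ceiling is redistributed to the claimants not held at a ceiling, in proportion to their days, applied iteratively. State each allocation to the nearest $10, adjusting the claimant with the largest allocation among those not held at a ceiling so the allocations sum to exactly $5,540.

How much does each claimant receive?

Halvorsen: $1,700 · Quinlan: $1,320 · Lindqvist: $2,520

Total days = 329.
Unconstrained shares: Halvorsen 2,357.45; Quinlan 1,094.53; Lindqvist 2,088.02.
Capped: Halvorsen ($1,700); balance $3,840 reallocated over remaining days 189.
Shares after redistribution: Quinlan 1,320.63 → $1,320; Lindqvist 2,519.37 → $2,520.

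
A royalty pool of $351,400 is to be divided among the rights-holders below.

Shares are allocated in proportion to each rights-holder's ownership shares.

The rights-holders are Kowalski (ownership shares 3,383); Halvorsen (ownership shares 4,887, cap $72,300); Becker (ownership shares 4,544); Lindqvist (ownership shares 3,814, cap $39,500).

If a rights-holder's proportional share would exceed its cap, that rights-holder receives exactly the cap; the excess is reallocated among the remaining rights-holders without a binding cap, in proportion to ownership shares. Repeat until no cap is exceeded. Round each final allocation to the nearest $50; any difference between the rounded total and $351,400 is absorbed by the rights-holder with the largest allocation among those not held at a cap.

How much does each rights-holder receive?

Kowalski: $102,250 · Halvorsen: $72,300 · Becker: $137,350 · Lindqvist: $39,500

Sum of ownership shares: 16,628.
Pro-rata shares before constraints: Kowalski 71,493.04; Halvorsen 103,277.11; Becker 96,028.48; Lindqvist 80,601.37.
Cap binds for Halvorsen ($72,300), Lindqvist ($39,500); residual $239,600 reallocated over remaining ownership shares 7,927.
Redistributed shares: Kowalski 102,253.92 → $102,250; Becker 137,346.08 → $137,350.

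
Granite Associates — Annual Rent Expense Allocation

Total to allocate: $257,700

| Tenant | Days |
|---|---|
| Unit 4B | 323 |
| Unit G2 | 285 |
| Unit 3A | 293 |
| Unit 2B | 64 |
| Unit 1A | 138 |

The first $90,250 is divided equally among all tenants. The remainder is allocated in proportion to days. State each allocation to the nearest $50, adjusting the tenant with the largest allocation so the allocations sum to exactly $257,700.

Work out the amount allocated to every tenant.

Unit 4B: $67,100 | Unit G2: $61,300 | Unit 3A: $62,550 | Unit 2B: $27,750 | Unit 1A: $39,000

$90,250 shared equally gives $18,050 per tenant.
Remainder $167,450 by days (total 1,103): Unit 4B 49,035.68 → $49,050; Unit G2 43,266.77 → $43,250; Unit 3A 44,481.28 → $44,500; Unit 2B 9,716.05 → $9,700; Unit 1A 20,950.23 → $20,950.
Totals: Unit 4B $18,050 + $49,050 = $67,100; Unit G2 $18,050 + $43,250 = $61,300; Unit 3A $18,050 + $44,500 = $62,550; Unit 2B $18,050 + $9,700 = $27,750; Unit 1A $18,050 + $20,950 = $39,000.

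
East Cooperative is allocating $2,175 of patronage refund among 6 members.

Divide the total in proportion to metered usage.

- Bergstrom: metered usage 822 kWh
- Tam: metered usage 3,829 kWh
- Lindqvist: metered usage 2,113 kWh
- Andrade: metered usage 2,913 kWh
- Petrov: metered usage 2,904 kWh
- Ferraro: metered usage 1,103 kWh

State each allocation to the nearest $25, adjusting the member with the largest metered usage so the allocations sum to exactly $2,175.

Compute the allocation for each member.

Sum of metered usage: 13,684.
Unrounded shares: Bergstrom 822/13,684 × $2,175 = 130.65; Tam 3,829/13,684 × $2,175 = 608.60; Lindqvist 2,113/13,684 × $2,175 = 335.85; Andrade 2,913/13,684 × $2,175 = 463.01; Petrov 2,904/13,684 × $2,175 = 461.58; Ferraro 1,103/13,684 × $2,175 = 175.32.
After rounding ($25): Bergstrom $125; Tam $600; Lindqvist $325; Andrade $475; Petrov $450; Ferraro $175. Sum = $2,150.
Difference $2,175 − $2,150 = +$25 applied to largest metered usage (Tam): Tam becomes $625.

Bergstrom: $125; Tam: $625; Lindqvist: $325; Andrade: $475; Petrov: $450; Ferraro: $175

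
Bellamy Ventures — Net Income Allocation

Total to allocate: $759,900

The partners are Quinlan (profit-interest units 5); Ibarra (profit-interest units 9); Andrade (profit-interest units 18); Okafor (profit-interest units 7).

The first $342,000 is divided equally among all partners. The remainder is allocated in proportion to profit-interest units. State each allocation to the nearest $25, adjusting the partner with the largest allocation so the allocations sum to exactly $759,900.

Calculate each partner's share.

Quinlan: $139,075 | Ibarra: $181,950 | Andrade: $278,375 | Okafor: $160,500

Equal tier: $342,000 ÷ 4 = $85,500 apiece.
Remainder $417,900 by profit-interest units (total 39): Quinlan 53,576.92 → $53,575; Ibarra 96,438.46 → $96,450; Andrade 192,876.92 → $192,875; Okafor 75,007.69 → $75,000.
Totals: Quinlan $85,500 + $53,575 = $139,075; Ibarra $85,500 + $96,450 = $181,950; Andrade $85,500 + $192,875 = $278,375; Okafor $85,500 + $75,000 = $160,500.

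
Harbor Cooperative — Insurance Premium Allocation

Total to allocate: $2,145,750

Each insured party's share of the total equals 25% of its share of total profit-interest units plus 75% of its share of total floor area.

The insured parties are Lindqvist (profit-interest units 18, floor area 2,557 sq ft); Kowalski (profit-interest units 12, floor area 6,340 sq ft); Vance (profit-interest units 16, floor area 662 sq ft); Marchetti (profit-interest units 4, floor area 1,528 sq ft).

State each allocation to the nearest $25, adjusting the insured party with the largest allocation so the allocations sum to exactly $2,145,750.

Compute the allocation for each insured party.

Lindqvist: $564,275; Kowalski: $1,049,025; Vance: $267,750; Marchetti: $264,700

Totals — profit-interest units 50, floor area 11,087.
Combined weights (25% profit-interest units + 75% floor area): Lindqvist 0.2630; Kowalski 0.4889; Vance 0.1248; Marchetti 0.1234.
Pro-rata amounts: Lindqvist 564,274.00; Kowalski 1,049,015.70; Vance 267,751.36; Marchetti 264,708.95.
Rounded to nearest $25: Lindqvist $564,275; Kowalski $1,049,025; Vance $267,750; Marchetti $264,700. Sum = $2,145,750.
Rounded total matches; no reconciliation needed.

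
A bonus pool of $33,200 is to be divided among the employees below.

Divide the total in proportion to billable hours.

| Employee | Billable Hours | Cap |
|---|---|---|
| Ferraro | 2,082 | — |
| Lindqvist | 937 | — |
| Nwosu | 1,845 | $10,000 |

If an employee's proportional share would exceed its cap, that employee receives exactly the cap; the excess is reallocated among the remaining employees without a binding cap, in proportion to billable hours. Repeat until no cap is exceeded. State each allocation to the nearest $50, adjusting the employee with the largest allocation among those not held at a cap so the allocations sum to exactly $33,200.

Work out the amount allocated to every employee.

Sum of billable hours: 4,864.
Unconstrained shares: Ferraro 14,211.02; Lindqvist 6,395.64; Nwosu 12,593.34.
Capped: Nwosu ($10,000); remaining pool $23,200 reallocated over remaining billable hours 3,019.
Shares after redistribution: Ferraro 15,999.47 → $16,000; Lindqvist 7,200.53 → $7,200.

Ferraro: $16,000; Lindqvist: $7,200; Nwosu: $10,000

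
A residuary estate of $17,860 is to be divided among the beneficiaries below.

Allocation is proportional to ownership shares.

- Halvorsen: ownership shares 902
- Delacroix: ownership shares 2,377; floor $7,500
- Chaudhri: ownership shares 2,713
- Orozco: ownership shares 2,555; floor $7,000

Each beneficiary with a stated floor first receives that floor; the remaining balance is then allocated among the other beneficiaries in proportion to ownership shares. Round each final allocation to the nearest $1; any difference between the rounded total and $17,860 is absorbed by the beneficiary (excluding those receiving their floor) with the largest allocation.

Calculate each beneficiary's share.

Halvorsen: $838; Delacroix: $7,500; Chaudhri: $2,522; Orozco: $7,000

Guaranteed amounts: Delacroix $7,500; Orozco $7,000. Balance $3,360.
Balance split over remaining ownership shares 3,615: Halvorsen 838.37 → $838; Chaudhri 2,521.63 → $2,522.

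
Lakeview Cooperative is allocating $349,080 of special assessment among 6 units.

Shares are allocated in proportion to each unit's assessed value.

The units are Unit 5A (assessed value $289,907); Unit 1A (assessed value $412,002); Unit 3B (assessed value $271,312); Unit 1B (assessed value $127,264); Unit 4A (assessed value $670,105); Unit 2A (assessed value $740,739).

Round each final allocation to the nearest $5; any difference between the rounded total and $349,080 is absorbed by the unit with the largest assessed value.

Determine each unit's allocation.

Unit 5A: $40,300 · Unit 1A: $57,270 · Unit 3B: $37,715 · Unit 1B: $17,690 · Unit 4A: $93,145 · Unit 2A: $102,960

Assessed value total: 2,511,329.
Raw shares: Unit 5A 289,907/2,511,329 × $349,080 = 40,297.68; Unit 1A 412,002/2,511,329 × $349,080 = 57,269.14; Unit 3B 271,312/2,511,329 × $349,080 = 37,712.94; Unit 1B 127,264/2,511,329 × $349,080 = 17,689.96; Unit 4A 670,105/2,511,329 × $349,080 = 93,146.00; Unit 2A 740,739/2,511,329 × $349,080 = 102,964.28.
At nearest $5: Unit 5A $40,300; Unit 1A $57,270; Unit 3B $37,715; Unit 1B $17,690; Unit 4A $93,145; Unit 2A $102,965. Sum = $349,085.
Difference $349,080 − $349,085 = −$5 applied to largest assessed value (Unit 2A): Unit 2A becomes $102,960.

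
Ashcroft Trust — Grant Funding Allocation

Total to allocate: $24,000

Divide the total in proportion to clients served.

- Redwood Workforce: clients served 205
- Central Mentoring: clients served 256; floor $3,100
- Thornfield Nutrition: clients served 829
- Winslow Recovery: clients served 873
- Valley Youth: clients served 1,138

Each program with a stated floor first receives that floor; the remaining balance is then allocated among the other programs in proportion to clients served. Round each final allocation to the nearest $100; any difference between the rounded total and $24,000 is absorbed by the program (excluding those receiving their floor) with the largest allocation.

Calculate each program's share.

Minimums first: Central Mentoring $3,100. Remaining pool $20,900.
Remaining pool split over remaining clients served 3,045: Redwood Workforce 1,407.06 → $1,400; Thornfield Nutrition 5,690.02 → $5,700; Winslow Recovery 5,992.02 → $6,000; Valley Youth 7,810.90 → $7,800.

Redwood Workforce: $1,400 · Central Mentoring: $3,100 · Thornfield Nutrition: $5,700 · Winslow Recovery: $6,000 · Valley Youth: $7,800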